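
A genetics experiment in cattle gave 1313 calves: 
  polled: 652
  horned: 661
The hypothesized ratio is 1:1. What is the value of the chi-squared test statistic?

0.062

Under the 1:1 hypothesis (Σ ratio = 2, N = 1313):
  polled: 1313 × 1/2 = 656.5
  horned: 1313 × 1/2 = 656.5
χ² = Σ (O − E)² / E
  polled: (652 − 656.5)² / 656.5 = 0.0308
  horned: (661 − 656.5)² / 656.5 = 0.0308
χ² = 0.0308 + 0.0308 = 0.0616 ≈ 0.062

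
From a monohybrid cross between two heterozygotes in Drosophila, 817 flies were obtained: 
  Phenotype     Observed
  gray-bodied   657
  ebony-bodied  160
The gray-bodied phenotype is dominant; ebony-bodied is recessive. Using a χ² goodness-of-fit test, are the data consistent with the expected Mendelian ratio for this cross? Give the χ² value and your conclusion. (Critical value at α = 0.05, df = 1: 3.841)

12.782; not consistent

For a monohybrid cross between heterozygotes with complete dominance, the expected phenotypic ratio is 3:1.
The 3:1 ratio has 4 parts, so with N = 817 the expected counts are:
  gray-bodied: 817 × 3/4 = 612.75
  ebony-bodied: 817 × 1/4 = 204.25
χ² = Σ (O − E)² / E
  gray-bodied: (657 − 612.75)² / 612.75 = 3.1955
  ebony-bodied: (160 − 204.25)² / 204.25 = 9.5866
χ² = 3.1955 + 9.5866 = 12.7821 ≈ 12.782
Degrees of freedom = 2 − 1 = 1; critical value at α = 0.05 is 3.841.
Since 12.782 > 3.841, we reject the null hypothesis — the data do not fit the 3:1 ratio.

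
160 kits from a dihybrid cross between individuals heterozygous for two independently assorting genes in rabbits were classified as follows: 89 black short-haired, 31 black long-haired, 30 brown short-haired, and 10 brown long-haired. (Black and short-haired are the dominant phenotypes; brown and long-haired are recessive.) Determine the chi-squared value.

A dihybrid F₂ with independent assortment and complete dominance at both loci gives a 9:3:3:1 phenotypic ratio.
Total ratio parts = 16. Expected numbers out of 160:
  black short-haired: 160 × 9/16 = 90
  black long-haired: 160 × 3/16 = 30
  brown short-haired: 160 × 3/16 = 30
  brown long-haired: 160 × 1/16 = 10
χ² = Σ (O − E)² / E
  black short-haired: (89 − 90)² / 90 = 0.0111
  black long-haired: (31 − 30)² / 30 = 0.0333
  brown short-haired: (30 − 30)² / 30 = 0.0000
  brown long-haired: (10 − 10)² / 10 = 0.0000
χ² = 0.0111 + 0.0333 + 0.0000 + 0.0000 = 0.0444 ≈ 0.044

0.044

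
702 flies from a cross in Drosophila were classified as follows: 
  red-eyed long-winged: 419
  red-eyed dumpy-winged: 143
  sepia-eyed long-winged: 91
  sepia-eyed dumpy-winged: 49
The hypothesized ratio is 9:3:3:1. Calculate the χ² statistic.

15.594

Expected counts for N = 702 under a 9:3:3:1 ratio (total parts = 16):
  red-eyed long-winged: 702 × 9/16 = 394.875
  red-eyed dumpy-winged: 702 × 3/16 = 131.625
  sepia-eyed long-winged: 702 × 3/16 = 131.625
  sepia-eyed dumpy-winged: 702 × 1/16 = 43.875
χ² = Σ (O − E)² / E
  red-eyed long-winged: (419 − 394.875)² / 394.875 = 1.4739
  red-eyed dumpy-winged: (143 − 131.625)² / 131.625 = 0.9830
  sepia-eyed long-winged: (91 − 131.625)² / 131.625 = 12.5386
  sepia-eyed dumpy-winged: (49 − 43.875)² / 43.875 = 0.5986
χ² = 1.4739 + 0.9830 + 12.5386 + 0.5986 = 15.5941 ≈ 15.594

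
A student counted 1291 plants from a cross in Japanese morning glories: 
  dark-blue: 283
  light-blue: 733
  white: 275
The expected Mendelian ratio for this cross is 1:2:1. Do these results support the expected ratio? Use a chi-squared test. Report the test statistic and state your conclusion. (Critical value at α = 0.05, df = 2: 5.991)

The 1:2:1 ratio has 4 parts, so with N = 1291 the expected counts are:
  dark-blue: 1291 × 1/4 = 322.75
  light-blue: 1291 × 2/4 = 645.5
  white: 1291 × 1/4 = 322.75
χ² = Σ (O − E)² / E
  dark-blue: (283 − 322.75)² / 322.75 = 4.8956
  light-blue: (733 − 645.5)² / 645.5 = 11.8610
  white: (275 − 322.75)² / 322.75 = 7.0645
χ² = 4.8956 + 11.8610 + 7.0645 = 23.8211 ≈ 23.821
Degrees of freedom = 3 − 1 = 2; critical value at α = 0.05 is 5.991.
Since 23.821 > 5.991, we reject the null hypothesis — the data do not fit the 1:2:1 ratio.

23.821; not consistent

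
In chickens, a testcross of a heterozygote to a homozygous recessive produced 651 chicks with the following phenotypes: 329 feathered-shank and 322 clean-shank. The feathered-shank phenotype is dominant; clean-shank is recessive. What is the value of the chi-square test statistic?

A testcross of a heterozygote (Aa × aa) gives a 1:1 phenotypic ratio.
Expected counts for N = 651 under a 1:1 ratio (total parts = 2):
  feathered-shank: 651 × 1/2 = 325.5
  clean-shank: 651 × 1/2 = 325.5
χ² = Σ (O − E)² / E
  feathered-shank: (329 − 325.5)² / 325.5 = 0.0376
  clean-shank: (322 − 325.5)² / 325.5 = 0.0376
χ² = 0.0376 + 0.0376 = 0.0752 ≈ 0.075

0.075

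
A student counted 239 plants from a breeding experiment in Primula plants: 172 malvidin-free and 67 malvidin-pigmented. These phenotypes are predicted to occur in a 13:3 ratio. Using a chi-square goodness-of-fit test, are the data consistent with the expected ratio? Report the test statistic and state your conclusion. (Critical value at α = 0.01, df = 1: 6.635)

Expected counts for N = 239 under a 13:3 ratio (total parts = 16):
  malvidin-free: 239 × 13/16 = 194.1875
  malvidin-pigmented: 239 × 3/16 = 44.8125
χ² = Σ (O − E)² / E
  malvidin-free: (172 − 194.1875)² / 194.1875 = 2.5351
  malvidin-pigmented: (67 − 44.8125)² / 44.8125 = 10.9854
χ² = 2.5351 + 10.9854 = 13.5205 ≈ 13.521
Degrees of freedom = 2 − 1 = 1; critical value at α = 0.01 is 6.635.
Since 13.521 > 6.635, we reject the null hypothesis — the data do not fit the 13:3 ratio.

13.521; not consistent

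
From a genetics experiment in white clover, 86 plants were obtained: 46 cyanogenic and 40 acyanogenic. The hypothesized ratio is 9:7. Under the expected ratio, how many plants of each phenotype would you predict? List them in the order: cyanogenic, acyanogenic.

Under the 9:7 hypothesis (Σ ratio = 16, N = 86):
  cyanogenic: 86 × 9/16 = 48.375
  acyanogenic: 86 × 7/16 = 37.625

48.375, 37.625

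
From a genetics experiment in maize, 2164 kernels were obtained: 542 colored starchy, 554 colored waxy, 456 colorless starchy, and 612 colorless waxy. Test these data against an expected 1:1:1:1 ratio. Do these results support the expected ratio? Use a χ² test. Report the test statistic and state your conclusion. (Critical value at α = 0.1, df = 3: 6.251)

22.987; not consistent

Total ratio parts = 4. Expected numbers out of 2164:
  colored starchy: 2164 × 1/4 = 541
  colored waxy: 2164 × 1/4 = 541
  colorless starchy: 2164 × 1/4 = 541
  colorless waxy: 2164 × 1/4 = 541
χ² = Σ (O − E)² / E
  colored starchy: (542 − 541)² / 541 = 0.0018
  colored waxy: (554 − 541)² / 541 = 0.3124
  colorless starchy: (456 − 541)² / 541 = 13.3549
  colorless waxy: (612 − 541)² / 541 = 9.3179
χ² = 0.0018 + 0.3124 + 13.3549 + 9.3179 = 22.987
Degrees of freedom = 4 − 1 = 3; critical value at α = 0.1 is 6.251.
Since 22.987 > 6.251, we reject the null hypothesis — the data do not fit the 1:1:1:1 ratio.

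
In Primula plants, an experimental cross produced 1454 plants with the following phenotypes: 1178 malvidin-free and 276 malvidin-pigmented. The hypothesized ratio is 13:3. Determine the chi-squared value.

Under the 13:3 hypothesis (Σ ratio = 16, N = 1454):
  malvidin-free: 1454 × 13/16 = 1181.375
  malvidin-pigmented: 1454 × 3/16 = 272.625
χ² = Σ (O − E)² / E
  malvidin-free: (1178 − 1181.375)² / 1181.375 = 0.0096
  malvidin-pigmented: (276 − 272.625)² / 272.625 = 0.0418
χ² = 0.0096 + 0.0418 = 0.0514 ≈ 0.051

0.051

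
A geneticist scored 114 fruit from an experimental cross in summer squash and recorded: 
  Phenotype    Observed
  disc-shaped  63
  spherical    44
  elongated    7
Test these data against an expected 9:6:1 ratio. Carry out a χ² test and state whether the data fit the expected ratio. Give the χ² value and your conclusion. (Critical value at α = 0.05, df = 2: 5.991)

0.058; consistent

Total ratio parts = 16. Expected numbers out of 114:
  disc-shaped: 114 × 9/16 = 64.125
  spherical: 114 × 6/16 = 42.75
  elongated: 114 × 1/16 = 7.125
χ² = Σ (O − E)² / E
  disc-shaped: (63 − 64.125)² / 64.125 = 0.0197
  spherical: (44 − 42.75)² / 42.75 = 0.0365
  elongated: (7 − 7.125)² / 7.125 = 0.0022
χ² = 0.0197 + 0.0365 + 0.0022 = 0.0584 ≈ 0.058
Degrees of freedom = 3 − 1 = 2; critical value at α = 0.05 is 5.991.
Since 0.058 < 5.991, we fail to reject the null hypothesis — the data are consistent with the 9:6:1 ratio.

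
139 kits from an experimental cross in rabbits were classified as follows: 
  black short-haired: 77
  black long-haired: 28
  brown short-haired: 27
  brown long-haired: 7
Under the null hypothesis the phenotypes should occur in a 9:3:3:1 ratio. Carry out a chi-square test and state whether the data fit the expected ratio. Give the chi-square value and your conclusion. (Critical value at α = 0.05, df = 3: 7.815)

Total ratio parts = 16. Expected numbers out of 139:
  black short-haired: 139 × 9/16 = 78.1875
  black long-haired: 139 × 3/16 = 26.0625
  brown short-haired: 139 × 3/16 = 26.0625
  brown long-haired: 139 × 1/16 = 8.6875
χ² = Σ (O − E)² / E
  black short-haired: (77 − 78.1875)² / 78.1875 = 0.0180
  black long-haired: (28 − 26.0625)² / 26.0625 = 0.1440
  brown short-haired: (27 − 26.0625)² / 26.0625 = 0.0337
  brown long-haired: (7 − 8.6875)² / 8.6875 = 0.3278
χ² = 0.0180 + 0.1440 + 0.0337 + 0.3278 = 0.5235 ≈ 0.524
Degrees of freedom = 4 − 1 = 3; critical value at α = 0.05 is 7.815.
Since 0.524 < 7.815, we fail to reject the null hypothesis — the data are consistent with the 9:3:3:1 ratio.

0.524; consistent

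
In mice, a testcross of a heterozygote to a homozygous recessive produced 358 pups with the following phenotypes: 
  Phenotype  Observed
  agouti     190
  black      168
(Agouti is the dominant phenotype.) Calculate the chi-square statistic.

1.352

A testcross of a heterozygote (Aa × aa) gives a 1:1 phenotypic ratio.
Total ratio parts = 2. Expected numbers out of 358:
  agouti: 358 × 1/2 = 179
  black: 358 × 1/2 = 179
χ² = Σ (O − E)² / E
  agouti: (190 − 179)² / 179 = 0.6760
  black: (168 − 179)² / 179 = 0.6760
χ² = 0.6760 + 0.6760 = 1.352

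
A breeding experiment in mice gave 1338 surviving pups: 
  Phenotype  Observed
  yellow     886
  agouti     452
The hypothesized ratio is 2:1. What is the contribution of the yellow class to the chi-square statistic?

0.040

Expected counts for N = 1338 under a 2:1 ratio (total parts = 3):
  yellow: 1338 × 2/3 = 892
  agouti: 1338 × 1/3 = 446
Contribution of yellow: (886 − 892)² / 892 = 0.0404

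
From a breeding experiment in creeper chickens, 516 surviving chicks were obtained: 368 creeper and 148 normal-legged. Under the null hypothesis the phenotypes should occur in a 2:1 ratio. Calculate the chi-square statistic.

5.023

The 2:1 ratio has 3 parts, so with N = 516 the expected counts are:
  creeper: 516 × 2/3 = 344
  normal-legged: 516 × 1/3 = 172
χ² = Σ (O − E)² / E
  creeper: (368 − 344)² / 344 = 1.6744
  normal-legged: (148 − 172)² / 172 = 3.3488
χ² = 1.6744 + 3.3488 = 5.0232 ≈ 5.023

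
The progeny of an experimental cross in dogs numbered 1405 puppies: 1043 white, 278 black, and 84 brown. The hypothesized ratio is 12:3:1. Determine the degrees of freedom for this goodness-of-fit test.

2

A goodness-of-fit test with 3 phenotype classes has df = 3 − 1 = 2.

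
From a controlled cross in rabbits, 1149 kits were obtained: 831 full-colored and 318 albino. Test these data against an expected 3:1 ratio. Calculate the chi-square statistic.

4.389

Under the 3:1 hypothesis (Σ ratio = 4, N = 1149):
  full-colored: 1149 × 3/4 = 861.75
  albino: 1149 × 1/4 = 287.25
χ² = Σ (O − E)² / E
  full-colored: (831 − 861.75)² / 861.75 = 1.0973
  albino: (318 − 287.25)² / 287.25 = 3.2918
χ² = 1.0973 + 3.2918 = 4.3891 ≈ 4.389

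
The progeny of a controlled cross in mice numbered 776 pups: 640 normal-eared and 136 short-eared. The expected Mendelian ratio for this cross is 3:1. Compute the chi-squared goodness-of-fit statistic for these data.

23.120

Under the 3:1 hypothesis (Σ ratio = 4, N = 776):
  normal-eared: 776 × 3/4 = 582
  short-eared: 776 × 1/4 = 194
χ² = Σ (O − E)² / E
  normal-eared: (640 − 582)² / 582 = 5.7801
  short-eared: (136 − 194)² / 194 = 17.3402
χ² = 5.7801 + 17.3402 = 23.1203 ≈ 23.120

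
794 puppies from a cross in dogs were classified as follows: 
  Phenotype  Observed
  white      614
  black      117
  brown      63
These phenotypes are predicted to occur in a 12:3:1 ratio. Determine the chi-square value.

The 12:3:1 ratio has 16 parts, so with N = 794 the expected counts are:
  white: 794 × 12/16 = 595.5
  black: 794 × 3/16 = 148.875
  brown: 794 × 1/16 = 49.625
χ² = Σ (O − E)² / E
  white: (614 − 595.5)² / 595.5 = 0.5747
  black: (117 − 148.875)² / 148.875 = 6.8246
  brown: (63 − 49.625)² / 49.625 = 3.6048
χ² = 0.5747 + 6.8246 + 3.6048 = 11.0041 ≈ 11.004

11.004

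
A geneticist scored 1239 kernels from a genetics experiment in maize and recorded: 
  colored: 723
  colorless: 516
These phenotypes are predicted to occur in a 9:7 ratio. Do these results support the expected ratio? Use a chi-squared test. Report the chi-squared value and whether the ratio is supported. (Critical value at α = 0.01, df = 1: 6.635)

2.228; consistent

Under the 9:7 hypothesis (Σ ratio = 16, N = 1239):
  colored: 1239 × 9/16 = 696.9375
  colorless: 1239 × 7/16 = 542.0625
χ² = Σ (O − E)² / E
  colored: (723 − 696.9375)² / 696.9375 = 0.9746
  colorless: (516 − 542.0625)² / 542.0625 = 1.2531
χ² = 0.9746 + 1.2531 = 2.2277 ≈ 2.228
Degrees of freedom = 2 − 1 = 1; critical value at α = 0.01 is 6.635.
Since 2.228 < 6.635, we fail to reject the null hypothesis — the data are consistent with the 9:7 ratio.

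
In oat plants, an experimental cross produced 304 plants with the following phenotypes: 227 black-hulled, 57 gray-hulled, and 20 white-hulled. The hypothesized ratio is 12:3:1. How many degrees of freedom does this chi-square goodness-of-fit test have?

A goodness-of-fit test with 3 phenotype classes has df = 3 − 1 = 2.

2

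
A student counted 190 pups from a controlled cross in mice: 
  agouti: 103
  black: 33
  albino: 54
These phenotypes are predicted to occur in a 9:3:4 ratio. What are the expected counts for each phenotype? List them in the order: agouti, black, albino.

Total ratio parts = 16. Expected numbers out of 190:
  agouti: 190 × 9/16 = 106.875
  black: 190 × 3/16 = 35.625
  albino: 190 × 4/16 = 47.5

106.875, 35.625, 47.5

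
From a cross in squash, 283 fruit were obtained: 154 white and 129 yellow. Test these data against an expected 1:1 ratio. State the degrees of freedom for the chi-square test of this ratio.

1

A goodness-of-fit test with 2 phenotype classes has df = 2 − 1 = 1.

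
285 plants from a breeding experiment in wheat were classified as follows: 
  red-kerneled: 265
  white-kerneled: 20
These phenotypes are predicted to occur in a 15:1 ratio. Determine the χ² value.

The 15:1 ratio has 16 parts, so with N = 285 the expected counts are:
  red-kerneled: 285 × 15/16 = 267.1875
  white-kerneled: 285 × 1/16 = 17.8125
χ² = Σ (O − E)² / E
  red-kerneled: (265 − 267.1875)² / 267.1875 = 0.0179
  white-kerneled: (20 − 17.8125)² / 17.8125 = 0.2686
χ² = 0.0179 + 0.2686 = 0.2865 ≈ 0.287

0.287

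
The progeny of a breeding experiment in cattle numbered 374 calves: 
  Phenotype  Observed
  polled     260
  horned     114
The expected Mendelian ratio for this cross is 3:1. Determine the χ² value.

Expected counts for N = 374 under a 3:1 ratio (total parts = 4):
  polled: 374 × 3/4 = 280.5
  horned: 374 × 1/4 = 93.5
χ² = Σ (O − E)² / E
  polled: (260 − 280.5)² / 280.5 = 1.4982
  horned: (114 − 93.5)² / 93.5 = 4.4947
χ² = 1.4982 + 4.4947 = 5.9929 ≈ 5.993

5.993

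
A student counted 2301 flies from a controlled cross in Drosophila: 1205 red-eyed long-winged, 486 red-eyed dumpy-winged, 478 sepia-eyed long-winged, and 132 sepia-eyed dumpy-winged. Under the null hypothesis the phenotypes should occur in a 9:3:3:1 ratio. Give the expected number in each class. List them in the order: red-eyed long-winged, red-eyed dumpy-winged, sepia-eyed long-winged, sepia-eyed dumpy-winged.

1294.3125, 431.4375, 431.4375, 143.8125

Under the 9:3:3:1 hypothesis (Σ ratio = 16, N = 2301):
  red-eyed long-winged: 2301 × 9/16 = 1294.3125
  red-eyed dumpy-winged: 2301 × 3/16 = 431.4375
  sepia-eyed long-winged: 2301 × 3/16 = 431.4375
  sepia-eyed dumpy-winged: 2301 × 1/16 = 143.8125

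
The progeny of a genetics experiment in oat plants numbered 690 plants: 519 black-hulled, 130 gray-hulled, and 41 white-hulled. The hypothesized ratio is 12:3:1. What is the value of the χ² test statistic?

The 12:3:1 ratio has 16 parts, so with N = 690 the expected counts are:
  black-hulled: 690 × 12/16 = 517.5
  gray-hulled: 690 × 3/16 = 129.375
  white-hulled: 690 × 1/16 = 43.125
χ² = Σ (O − E)² / E
  black-hulled: (519 − 517.5)² / 517.5 = 0.0043
  gray-hulled: (130 − 129.375)² / 129.375 = 0.0030
  white-hulled: (41 − 43.125)² / 43.125 = 0.1047
χ² = 0.0043 + 0.0030 + 0.1047 = 0.112

0.112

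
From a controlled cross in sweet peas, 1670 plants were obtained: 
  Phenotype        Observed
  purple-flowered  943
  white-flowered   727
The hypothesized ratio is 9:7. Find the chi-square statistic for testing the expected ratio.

Under the 9:7 hypothesis (Σ ratio = 16, N = 1670):
  purple-flowered: 1670 × 9/16 = 939.375
  white-flowered: 1670 × 7/16 = 730.625
χ² = Σ (O − E)² / E
  purple-flowered: (943 − 939.375)² / 939.375 = 0.0140
  white-flowered: (727 − 730.625)² / 730.625 = 0.0180
χ² = 0.0140 + 0.0180 = 0.032

0.032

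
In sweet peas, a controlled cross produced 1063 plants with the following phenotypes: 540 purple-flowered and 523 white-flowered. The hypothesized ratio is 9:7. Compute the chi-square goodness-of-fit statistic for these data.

Total ratio parts = 16. Expected numbers out of 1063:
  purple-flowered: 1063 × 9/16 = 597.9375
  white-flowered: 1063 × 7/16 = 465.0625
χ² = Σ (O − E)² / E
  purple-flowered: (540 − 597.9375)² / 597.9375 = 5.6139
  white-flowered: (523 − 465.0625)² / 465.0625 = 7.2179
χ² = 5.6139 + 7.2179 = 12.8318 ≈ 12.832

12.832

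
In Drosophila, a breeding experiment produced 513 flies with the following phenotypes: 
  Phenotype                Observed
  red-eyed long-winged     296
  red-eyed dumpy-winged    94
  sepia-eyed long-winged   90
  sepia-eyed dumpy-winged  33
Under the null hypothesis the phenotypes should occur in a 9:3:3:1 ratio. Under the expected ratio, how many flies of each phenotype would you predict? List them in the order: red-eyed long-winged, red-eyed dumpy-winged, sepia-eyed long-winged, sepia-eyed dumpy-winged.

Total ratio parts = 16. Expected numbers out of 513:
  red-eyed long-winged: 513 × 9/16 = 288.5625
  red-eyed dumpy-winged: 513 × 3/16 = 96.1875
  sepia-eyed long-winged: 513 × 3/16 = 96.1875
  sepia-eyed dumpy-winged: 513 × 1/16 = 32.0625

288.5625, 96.1875, 96.1875, 32.0625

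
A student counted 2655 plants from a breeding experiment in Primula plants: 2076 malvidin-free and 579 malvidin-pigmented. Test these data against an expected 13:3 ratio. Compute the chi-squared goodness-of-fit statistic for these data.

16.296

Expected counts for N = 2655 under a 13:3 ratio (total parts = 16):
  malvidin-free: 2655 × 13/16 = 2157.1875
  malvidin-pigmented: 2655 × 3/16 = 497.8125
χ² = Σ (O − E)² / E
  malvidin-free: (2076 − 2157.1875)² / 2157.1875 = 3.0556
  malvidin-pigmented: (579 − 497.8125)² / 497.8125 = 13.2407
χ² = 3.0556 + 13.2407 = 16.2963 ≈ 16.296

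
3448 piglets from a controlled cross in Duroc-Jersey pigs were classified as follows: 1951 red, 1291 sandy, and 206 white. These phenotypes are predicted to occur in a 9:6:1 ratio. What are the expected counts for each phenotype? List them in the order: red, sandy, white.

Total ratio parts = 16. Expected numbers out of 3448:
  red: 3448 × 9/16 = 1939.5
  sandy: 3448 × 6/16 = 1293
  white: 3448 × 1/16 = 215.5

1939.5, 1293, 215.5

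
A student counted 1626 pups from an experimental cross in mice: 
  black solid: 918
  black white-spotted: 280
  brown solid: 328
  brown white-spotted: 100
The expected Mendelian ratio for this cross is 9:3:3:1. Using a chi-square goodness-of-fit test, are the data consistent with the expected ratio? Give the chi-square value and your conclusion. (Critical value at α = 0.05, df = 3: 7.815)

Expected counts for N = 1626 under a 9:3:3:1 ratio (total parts = 16):
  black solid: 1626 × 9/16 = 914.625
  black white-spotted: 1626 × 3/16 = 304.875
  brown solid: 1626 × 3/16 = 304.875
  brown white-spotted: 1626 × 1/16 = 101.625
χ² = Σ (O − E)² / E
  black solid: (918 − 914.625)² / 914.625 = 0.0125
  black white-spotted: (280 − 304.875)² / 304.875 = 2.0296
  brown solid: (328 − 304.875)² / 304.875 = 1.7540
  brown white-spotted: (100 − 101.625)² / 101.625 = 0.0260
χ² = 0.0125 + 2.0296 + 1.7540 + 0.0260 = 3.8221 ≈ 3.822
Degrees of freedom = 4 − 1 = 3; critical value at α = 0.05 is 7.815.
Since 3.822 < 7.815, we fail to reject the null hypothesis — the data are consistent with the 9:3:3:1 ratio.

3.822; consistent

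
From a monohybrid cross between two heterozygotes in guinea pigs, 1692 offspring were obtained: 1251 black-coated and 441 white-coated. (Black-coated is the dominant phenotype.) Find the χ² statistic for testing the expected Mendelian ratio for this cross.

For a monohybrid cross between heterozygotes with complete dominance, the expected phenotypic ratio is 3:1.
Under the 3:1 hypothesis (Σ ratio = 4, N = 1692):
  black-coated: 1692 × 3/4 = 1269
  white-coated: 1692 × 1/4 = 423
χ² = Σ (O − E)² / E
  black-coated: (1251 − 1269)² / 1269 = 0.2553
  white-coated: (441 − 423)² / 423 = 0.7660
χ² = 0.2553 + 0.7660 = 1.0213 ≈ 1.021

1.021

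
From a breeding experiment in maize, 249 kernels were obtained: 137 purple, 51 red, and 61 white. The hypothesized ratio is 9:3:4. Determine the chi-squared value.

0.490

The 9:3:4 ratio has 16 parts, so with N = 249 the expected counts are:
  purple: 249 × 9/16 = 140.0625
  red: 249 × 3/16 = 46.6875
  white: 249 × 4/16 = 62.25
χ² = Σ (O − E)² / E
  purple: (137 − 140.0625)² / 140.0625 = 0.0670
  red: (51 − 46.6875)² / 46.6875 = 0.3983
  white: (61 − 62.25)² / 62.25 = 0.0251
χ² = 0.0670 + 0.3983 + 0.0251 = 0.4904 ≈ 0.490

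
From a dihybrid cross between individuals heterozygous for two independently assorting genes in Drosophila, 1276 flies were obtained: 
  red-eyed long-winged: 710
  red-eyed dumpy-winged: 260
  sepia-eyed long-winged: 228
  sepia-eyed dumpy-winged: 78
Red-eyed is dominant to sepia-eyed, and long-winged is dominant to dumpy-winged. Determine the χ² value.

2.451

A dihybrid F₂ with independent assortment and complete dominance at both loci gives a 9:3:3:1 phenotypic ratio.
Under the 9:3:3:1 hypothesis (Σ ratio = 16, N = 1276):
  red-eyed long-winged: 1276 × 9/16 = 717.75
  red-eyed dumpy-winged: 1276 × 3/16 = 239.25
  sepia-eyed long-winged: 1276 × 3/16 = 239.25
  sepia-eyed dumpy-winged: 1276 × 1/16 = 79.75
χ² = Σ (O − E)² / E
  red-eyed long-winged: (710 − 717.75)² / 717.75 = 0.0837
  red-eyed dumpy-winged: (260 − 239.25)² / 239.25 = 1.7996
  sepia-eyed long-winged: (228 − 239.25)² / 239.25 = 0.5290
  sepia-eyed dumpy-winged: (78 − 79.75)² / 79.75 = 0.0384
χ² = 0.0837 + 1.7996 + 0.5290 + 0.0384 = 2.4507 ≈ 2.451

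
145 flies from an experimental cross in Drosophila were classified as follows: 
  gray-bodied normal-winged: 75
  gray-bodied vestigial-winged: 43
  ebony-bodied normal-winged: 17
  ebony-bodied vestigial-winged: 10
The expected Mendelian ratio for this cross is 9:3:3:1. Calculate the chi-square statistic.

13.639

Expected counts for N = 145 under a 9:3:3:1 ratio (total parts = 16):
  gray-bodied normal-winged: 145 × 9/16 = 81.5625
  gray-bodied vestigial-winged: 145 × 3/16 = 27.1875
  ebony-bodied normal-winged: 145 × 3/16 = 27.1875
  ebony-bodied vestigial-winged: 145 × 1/16 = 9.0625
χ² = Σ (O − E)² / E
  gray-bodied normal-winged: (75 − 81.5625)² / 81.5625 = 0.5280
  gray-bodied vestigial-winged: (43 − 27.1875)² / 27.1875 = 9.1967
  ebony-bodied normal-winged: (17 − 27.1875)² / 27.1875 = 3.8174
  ebony-bodied vestigial-winged: (10 − 9.0625)² / 9.0625 = 0.0970
χ² = 0.5280 + 9.1967 + 3.8174 + 0.0970 = 13.6391 ≈ 13.639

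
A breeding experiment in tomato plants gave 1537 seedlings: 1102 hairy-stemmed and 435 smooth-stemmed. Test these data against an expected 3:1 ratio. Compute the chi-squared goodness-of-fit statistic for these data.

Under the 3:1 hypothesis (Σ ratio = 4, N = 1537):
  hairy-stemmed: 1537 × 3/4 = 1152.75
  smooth-stemmed: 1537 × 1/4 = 384.25
χ² = Σ (O − E)² / E
  hairy-stemmed: (1102 − 1152.75)² / 1152.75 = 2.2343
  smooth-stemmed: (435 − 384.25)² / 384.25 = 6.7028
χ² = 2.2343 + 6.7028 = 8.9371 ≈ 8.937

8.937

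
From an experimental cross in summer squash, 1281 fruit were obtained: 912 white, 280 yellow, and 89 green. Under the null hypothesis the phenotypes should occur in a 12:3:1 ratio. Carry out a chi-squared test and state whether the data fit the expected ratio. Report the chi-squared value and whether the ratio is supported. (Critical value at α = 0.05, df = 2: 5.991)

Under the 12:3:1 hypothesis (Σ ratio = 16, N = 1281):
  white: 1281 × 12/16 = 960.75
  yellow: 1281 × 3/16 = 240.1875
  green: 1281 × 1/16 = 80.0625
χ² = Σ (O − E)² / E
  white: (912 − 960.75)² / 960.75 = 2.4737
  yellow: (280 − 240.1875)² / 240.1875 = 6.5992
  green: (89 − 80.0625)² / 80.0625 = 0.9977
χ² = 2.4737 + 6.5992 + 0.9977 = 10.0706 ≈ 10.071
Degrees of freedom = 3 − 1 = 2; critical value at α = 0.05 is 5.991.
Since 10.071 > 5.991, we reject the null hypothesis — the data do not fit the 12:3:1 ratio.

10.071; not consistent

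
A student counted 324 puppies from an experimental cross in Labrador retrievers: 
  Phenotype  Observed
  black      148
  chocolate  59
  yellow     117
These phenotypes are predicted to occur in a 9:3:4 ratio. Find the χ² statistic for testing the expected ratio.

22.487

Under the 9:3:4 hypothesis (Σ ratio = 16, N = 324):
  black: 324 × 9/16 = 182.25
  chocolate: 324 × 3/16 = 60.75
  yellow: 324 × 4/16 = 81
χ² = Σ (O − E)² / E
  black: (148 − 182.25)² / 182.25 = 6.4366
  chocolate: (59 − 60.75)² / 60.75 = 0.0504
  yellow: (117 − 81)² / 81 = 16.0000
χ² = 6.4366 + 0.0504 + 16.0000 = 22.487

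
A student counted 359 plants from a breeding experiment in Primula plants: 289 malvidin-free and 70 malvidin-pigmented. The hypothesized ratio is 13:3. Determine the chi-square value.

Expected counts for N = 359 under a 13:3 ratio (total parts = 16):
  malvidin-free: 359 × 13/16 = 291.6875
  malvidin-pigmented: 359 × 3/16 = 67.3125
χ² = Σ (O − E)² / E
  malvidin-free: (289 − 291.6875)² / 291.6875 = 0.0248
  malvidin-pigmented: (70 − 67.3125)² / 67.3125 = 0.1073
χ² = 0.0248 + 0.1073 = 0.1321 ≈ 0.132

0.132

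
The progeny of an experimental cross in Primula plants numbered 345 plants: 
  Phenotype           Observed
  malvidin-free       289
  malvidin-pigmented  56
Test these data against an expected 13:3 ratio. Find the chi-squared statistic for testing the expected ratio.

1.436

Under the 13:3 hypothesis (Σ ratio = 16, N = 345):
  malvidin-free: 345 × 13/16 = 280.3125
  malvidin-pigmented: 345 × 3/16 = 64.6875
χ² = Σ (O − E)² / E
  malvidin-free: (289 − 280.3125)² / 280.3125 = 0.2692
  malvidin-pigmented: (56 − 64.6875)² / 64.6875 = 1.1667
χ² = 0.2692 + 1.1667 = 1.4359 ≈ 1.436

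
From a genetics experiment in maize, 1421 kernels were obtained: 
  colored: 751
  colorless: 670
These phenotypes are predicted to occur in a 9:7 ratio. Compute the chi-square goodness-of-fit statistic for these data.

Under the 9:7 hypothesis (Σ ratio = 16, N = 1421):
  colored: 1421 × 9/16 = 799.3125
  colorless: 1421 × 7/16 = 621.6875
χ² = Σ (O − E)² / E
  colored: (751 − 799.3125)² / 799.3125 = 2.9201
  colorless: (670 − 621.6875)² / 621.6875 = 3.7545
χ² = 2.9201 + 3.7545 = 6.6746 ≈ 6.675

6.675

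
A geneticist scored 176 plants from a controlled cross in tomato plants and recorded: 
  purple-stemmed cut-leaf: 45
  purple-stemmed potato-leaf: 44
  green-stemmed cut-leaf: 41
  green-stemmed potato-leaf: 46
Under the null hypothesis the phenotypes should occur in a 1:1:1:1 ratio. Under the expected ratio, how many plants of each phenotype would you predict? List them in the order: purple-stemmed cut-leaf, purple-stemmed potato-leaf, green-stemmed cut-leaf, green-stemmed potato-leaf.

Expected counts for N = 176 under a 1:1:1:1 ratio (total parts = 4):
  purple-stemmed cut-leaf: 176 × 1/4 = 44
  purple-stemmed potato-leaf: 176 × 1/4 = 44
  green-stemmed cut-leaf: 176 × 1/4 = 44
  green-stemmed potato-leaf: 176 × 1/4 = 44

44, 44, 44, 44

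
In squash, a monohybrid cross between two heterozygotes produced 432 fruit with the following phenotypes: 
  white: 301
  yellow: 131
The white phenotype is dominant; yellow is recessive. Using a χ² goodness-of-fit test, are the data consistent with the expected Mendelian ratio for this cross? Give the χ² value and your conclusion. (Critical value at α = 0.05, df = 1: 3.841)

6.531; not consistent

For a monohybrid cross between heterozygotes with complete dominance, the expected phenotypic ratio is 3:1.
The 3:1 ratio has 4 parts, so with N = 432 the expected counts are:
  white: 432 × 3/4 = 324
  yellow: 432 × 1/4 = 108
χ² = Σ (O − E)² / E
  white: (301 − 324)² / 324 = 1.6327
  yellow: (131 − 108)² / 108 = 4.8981
χ² = 1.6327 + 4.8981 = 6.5308 ≈ 6.531
Degrees of freedom = 2 − 1 = 1; critical value at α = 0.05 is 3.841.
Since 6.531 > 3.841, we reject the null hypothesis — the data do not fit the 3:1 ratio.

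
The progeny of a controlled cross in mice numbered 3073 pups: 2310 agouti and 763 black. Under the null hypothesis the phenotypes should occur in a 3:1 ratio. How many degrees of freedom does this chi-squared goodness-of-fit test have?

A goodness-of-fit test with 2 phenotype classes has df = 2 − 1 = 1.

1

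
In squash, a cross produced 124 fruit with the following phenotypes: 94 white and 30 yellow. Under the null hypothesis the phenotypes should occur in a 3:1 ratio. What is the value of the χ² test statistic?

0.043

Under the 3:1 hypothesis (Σ ratio = 4, N = 124):
  white: 124 × 3/4 = 93
  yellow: 124 × 1/4 = 31
χ² = Σ (O − E)² / E
  white: (94 − 93)² / 93 = 0.0108
  yellow: (30 − 31)² / 31 = 0.0323
χ² = 0.0108 + 0.0323 = 0.0431 ≈ 0.043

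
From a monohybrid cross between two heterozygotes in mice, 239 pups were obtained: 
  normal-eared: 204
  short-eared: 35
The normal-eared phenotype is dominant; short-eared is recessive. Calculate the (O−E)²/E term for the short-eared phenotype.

10.252

For a monohybrid cross between heterozygotes with complete dominance, the expected phenotypic ratio is 3:1.
The 3:1 ratio has 4 parts, so with N = 239 the expected counts are:
  normal-eared: 239 × 3/4 = 179.25
  short-eared: 239 × 1/4 = 59.75
Contribution of short-eared: (35 − 59.75)² / 59.75 = 10.2521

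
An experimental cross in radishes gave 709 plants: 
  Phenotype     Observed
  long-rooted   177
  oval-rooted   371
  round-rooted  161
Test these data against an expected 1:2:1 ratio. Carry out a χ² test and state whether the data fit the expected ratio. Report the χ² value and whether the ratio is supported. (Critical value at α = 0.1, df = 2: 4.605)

The 1:2:1 ratio has 4 parts, so with N = 709 the expected counts are:
  long-rooted: 709 × 1/4 = 177.25
  oval-rooted: 709 × 2/4 = 354.5
  round-rooted: 709 × 1/4 = 177.25
χ² = Σ (O − E)² / E
  long-rooted: (177 − 177.25)² / 177.25 = 0.0004
  oval-rooted: (371 − 354.5)² / 354.5 = 0.7680
  round-rooted: (161 − 177.25)² / 177.25 = 1.4898
χ² = 0.0004 + 0.7680 + 1.4898 = 2.2582 ≈ 2.258
Degrees of freedom = 3 − 1 = 2; critical value at α = 0.1 is 4.605.
Since 2.258 < 4.605, we fail to reject the null hypothesis — the data are consistent with the 1:2:1 ratio.

2.258; consistent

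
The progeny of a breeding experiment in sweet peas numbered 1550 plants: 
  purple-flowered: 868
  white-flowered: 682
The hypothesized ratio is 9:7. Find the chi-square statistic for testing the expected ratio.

Under the 9:7 hypothesis (Σ ratio = 16, N = 1550):
  purple-flowered: 1550 × 9/16 = 871.875
  white-flowered: 1550 × 7/16 = 678.125
χ² = Σ (O − E)² / E
  purple-flowered: (868 − 871.875)² / 871.875 = 0.0172
  white-flowered: (682 − 678.125)² / 678.125 = 0.0221
χ² = 0.0172 + 0.0221 = 0.0393 ≈ 0.039

0.039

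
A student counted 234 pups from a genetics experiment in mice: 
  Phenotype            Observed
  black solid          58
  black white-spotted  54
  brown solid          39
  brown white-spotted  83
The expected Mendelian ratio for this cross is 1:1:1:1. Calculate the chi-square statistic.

17.111

Expected counts for N = 234 under a 1:1:1:1 ratio (total parts = 4):
  black solid: 234 × 1/4 = 58.5
  black white-spotted: 234 × 1/4 = 58.5
  brown solid: 234 × 1/4 = 58.5
  brown white-spotted: 234 × 1/4 = 58.5
χ² = Σ (O − E)² / E
  black solid: (58 − 58.5)² / 58.5 = 0.0043
  black white-spotted: (54 − 58.5)² / 58.5 = 0.3462
  brown solid: (39 − 58.5)² / 58.5 = 6.5000
  brown white-spotted: (83 − 58.5)² / 58.5 = 10.2607
χ² = 0.0043 + 0.3462 + 6.5000 + 10.2607 = 17.1112 ≈ 17.111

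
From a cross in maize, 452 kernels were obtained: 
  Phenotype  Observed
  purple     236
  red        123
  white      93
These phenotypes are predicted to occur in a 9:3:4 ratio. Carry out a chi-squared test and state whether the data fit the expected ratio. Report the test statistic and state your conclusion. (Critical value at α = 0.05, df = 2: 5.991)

22.113; not consistent

Expected counts for N = 452 under a 9:3:4 ratio (total parts = 16):
  purple: 452 × 9/16 = 254.25
  red: 452 × 3/16 = 84.75
  white: 452 × 4/16 = 113
χ² = Σ (O − E)² / E
  purple: (236 − 254.25)² / 254.25 = 1.3100
  red: (123 − 84.75)² / 84.75 = 17.2633
  white: (93 − 113)² / 113 = 3.5398
χ² = 1.3100 + 17.2633 + 3.5398 = 22.1131 ≈ 22.113
Degrees of freedom = 3 − 1 = 2; critical value at α = 0.05 is 5.991.
Since 22.113 > 5.991, we reject the null hypothesis — the data do not fit the 9:3:4 ratio.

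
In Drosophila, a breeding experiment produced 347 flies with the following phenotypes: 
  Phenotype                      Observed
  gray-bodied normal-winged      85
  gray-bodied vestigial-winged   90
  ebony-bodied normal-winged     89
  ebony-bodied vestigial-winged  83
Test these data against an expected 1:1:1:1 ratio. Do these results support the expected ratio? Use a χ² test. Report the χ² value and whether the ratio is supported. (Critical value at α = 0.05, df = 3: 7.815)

0.378; consistent

Expected counts for N = 347 under a 1:1:1:1 ratio (total parts = 4):
  gray-bodied normal-winged: 347 × 1/4 = 86.75
  gray-bodied vestigial-winged: 347 × 1/4 = 86.75
  ebony-bodied normal-winged: 347 × 1/4 = 86.75
  ebony-bodied vestigial-winged: 347 × 1/4 = 86.75
χ² = Σ (O − E)² / E
  gray-bodied normal-winged: (85 − 86.75)² / 86.75 = 0.0353
  gray-bodied vestigial-winged: (90 − 86.75)² / 86.75 = 0.1218
  ebony-bodied normal-winged: (89 − 86.75)² / 86.75 = 0.0584
  ebony-bodied vestigial-winged: (83 − 86.75)² / 86.75 = 0.1621
χ² = 0.0353 + 0.1218 + 0.0584 + 0.1621 = 0.3776 ≈ 0.378
Degrees of freedom = 4 − 1 = 3; critical value at α = 0.05 is 7.815.
Since 0.378 < 7.815, we fail to reject the null hypothesis — the data are consistent with the 1:1:1:1 ratio.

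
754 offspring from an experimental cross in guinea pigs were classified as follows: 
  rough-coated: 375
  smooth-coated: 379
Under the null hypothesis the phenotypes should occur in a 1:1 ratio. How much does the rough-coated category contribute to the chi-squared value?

The 1:1 ratio has 2 parts, so with N = 754 the expected counts are:
  rough-coated: 754 × 1/2 = 377
  smooth-coated: 754 × 1/2 = 377
Contribution of rough-coated: (375 − 377)² / 377 = 0.0106

0.011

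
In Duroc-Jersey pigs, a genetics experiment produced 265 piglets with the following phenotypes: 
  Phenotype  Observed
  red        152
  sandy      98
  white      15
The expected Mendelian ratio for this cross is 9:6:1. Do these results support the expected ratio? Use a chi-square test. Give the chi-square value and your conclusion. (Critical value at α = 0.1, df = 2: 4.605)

0.224; consistent

Total ratio parts = 16. Expected numbers out of 265:
  red: 265 × 9/16 = 149.0625
  sandy: 265 × 6/16 = 99.375
  white: 265 × 1/16 = 16.5625
χ² = Σ (O − E)² / E
  red: (152 − 149.0625)² / 149.0625 = 0.0579
  sandy: (98 − 99.375)² / 99.375 = 0.0190
  white: (15 − 16.5625)² / 16.5625 = 0.1474
χ² = 0.0579 + 0.0190 + 0.1474 = 0.2243 ≈ 0.224
Degrees of freedom = 3 − 1 = 2; critical value at α = 0.1 is 4.605.
Since 0.224 < 4.605, we fail to reject the null hypothesis — the data are consistent with the 9:6:1 ratio.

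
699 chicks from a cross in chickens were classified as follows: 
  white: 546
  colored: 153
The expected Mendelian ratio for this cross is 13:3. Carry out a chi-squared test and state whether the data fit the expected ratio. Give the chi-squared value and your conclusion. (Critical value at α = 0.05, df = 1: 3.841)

Total ratio parts = 16. Expected numbers out of 699:
  white: 699 × 13/16 = 567.9375
  colored: 699 × 3/16 = 131.0625
χ² = Σ (O − E)² / E
  white: (546 − 567.9375)² / 567.9375 = 0.8474
  colored: (153 − 131.0625)² / 131.0625 = 3.6719
χ² = 0.8474 + 3.6719 = 4.5193 ≈ 4.519
Degrees of freedom = 2 − 1 = 1; critical value at α = 0.05 is 3.841.
Since 4.519 > 3.841, we reject the null hypothesis — the data do not fit the 13:3 ratio.

4.519; not consistent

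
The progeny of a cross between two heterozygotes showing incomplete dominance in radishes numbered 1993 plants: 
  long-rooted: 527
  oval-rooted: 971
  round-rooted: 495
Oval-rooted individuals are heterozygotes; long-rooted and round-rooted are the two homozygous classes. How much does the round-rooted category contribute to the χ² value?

With incomplete dominance, a heterozygote × heterozygote cross gives a 1:2:1 phenotypic ratio.
Expected counts for N = 1993 under a 1:2:1 ratio (total parts = 4):
  long-rooted: 1993 × 1/4 = 498.25
  oval-rooted: 1993 × 2/4 = 996.5
  round-rooted: 1993 × 1/4 = 498.25
Contribution of round-rooted: (495 − 498.25)² / 498.25 = 0.0212

0.021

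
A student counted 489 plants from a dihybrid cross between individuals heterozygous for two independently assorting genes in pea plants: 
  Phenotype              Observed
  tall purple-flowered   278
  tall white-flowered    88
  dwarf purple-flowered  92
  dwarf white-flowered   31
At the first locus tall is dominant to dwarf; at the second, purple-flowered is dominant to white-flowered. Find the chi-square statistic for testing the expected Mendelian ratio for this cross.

0.187

A dihybrid F₂ with independent assortment and complete dominance at both loci gives a 9:3:3:1 phenotypic ratio.
Under the 9:3:3:1 hypothesis (Σ ratio = 16, N = 489):
  tall purple-flowered: 489 × 9/16 = 275.0625
  tall white-flowered: 489 × 3/16 = 91.6875
  dwarf purple-flowered: 489 × 3/16 = 91.6875
  dwarf white-flowered: 489 × 1/16 = 30.5625
χ² = Σ (O − E)² / E
  tall purple-flowered: (278 − 275.0625)² / 275.0625 = 0.0314
  tall white-flowered: (88 − 91.6875)² / 91.6875 = 0.1483
  dwarf purple-flowered: (92 − 91.6875)² / 91.6875 = 0.0011
  dwarf white-flowered: (31 − 30.5625)² / 30.5625 = 0.0063
χ² = 0.0314 + 0.1483 + 0.0011 + 0.0063 = 0.1871 ≈ 0.187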